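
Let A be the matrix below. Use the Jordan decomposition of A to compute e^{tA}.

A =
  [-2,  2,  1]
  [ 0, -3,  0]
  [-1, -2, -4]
e^{tA} =
  [t*exp(-3*t) + exp(-3*t), 2*t*exp(-3*t), t*exp(-3*t)]
  [0, exp(-3*t), 0]
  [-t*exp(-3*t), -2*t*exp(-3*t), -t*exp(-3*t) + exp(-3*t)]

Strategy: write A = P · J · P⁻¹ where J is a Jordan canonical form, so e^{tA} = P · e^{tJ} · P⁻¹, and e^{tJ} can be computed block-by-block.

A has Jordan form
J =
  [-3,  1,  0]
  [ 0, -3,  0]
  [ 0,  0, -3]
(up to reordering of blocks).

Per-block formulas:
  For a 1×1 block at λ = -3: exp(t · [-3]) = [e^(-3t)].
  For a 2×2 Jordan block J_2(-3): exp(t · J_2(-3)) = e^(-3t)·(I + t·N), where N is the 2×2 nilpotent shift.

After assembling e^{tJ} and conjugating by P, we get:

e^{tA} =
  [t*exp(-3*t) + exp(-3*t), 2*t*exp(-3*t), t*exp(-3*t)]
  [0, exp(-3*t), 0]
  [-t*exp(-3*t), -2*t*exp(-3*t), -t*exp(-3*t) + exp(-3*t)]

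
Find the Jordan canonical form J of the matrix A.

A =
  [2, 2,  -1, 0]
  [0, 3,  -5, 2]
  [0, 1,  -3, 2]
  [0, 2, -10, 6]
J_3(2) ⊕ J_1(2)

The characteristic polynomial is
  det(x·I − A) = x^4 - 8*x^3 + 24*x^2 - 32*x + 16 = (x - 2)^4

Eigenvalues and multiplicities (the geometric multiplicity of λ is n − rank(A − λI), which equals the number of Jordan blocks for λ):
  λ = 2: algebraic multiplicity = 4, geometric multiplicity = 2

Determining the block sizes for each eigenvalue:
  λ = 2: with am = 4 and gm = 2, the partition is not yet determined (e.g. several partitions of 4 into 2 parts exist). Let N = A − (2)·I. Computing rank(N^1) = 2, rank(N^2) = 1, rank(N^3) = 0; the number of blocks of size ≥ j is rank(N^{j−1}) − rank(N^j), giving [2, 1, 1]. So we have 1 block(s) of size 3, 1 block(s) of size 1 → block sizes [3, 1]

Assembling the blocks gives a Jordan form
J =
  [2, 1, 0, 0]
  [0, 2, 1, 0]
  [0, 0, 2, 0]
  [0, 0, 0, 2]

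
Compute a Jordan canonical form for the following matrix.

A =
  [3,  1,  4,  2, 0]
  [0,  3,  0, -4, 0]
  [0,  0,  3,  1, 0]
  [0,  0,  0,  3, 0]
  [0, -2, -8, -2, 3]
J_2(3) ⊕ J_2(3) ⊕ J_1(3)

The characteristic polynomial is
  det(x·I − A) = x^5 - 15*x^4 + 90*x^3 - 270*x^2 + 405*x - 243 = (x - 3)^5

Eigenvalues and multiplicities (the geometric multiplicity of λ is n − rank(A − λI), which equals the number of Jordan blocks for λ):
  λ = 3: algebraic multiplicity = 5, geometric multiplicity = 3

Determining the block sizes for each eigenvalue:
  λ = 3: with am = 5 and gm = 3, the partition is not yet determined (e.g. several partitions of 5 into 3 parts exist). Let N = A − (3)·I. Computing rank(N^1) = 2, rank(N^2) = 0; the number of blocks of size ≥ j is rank(N^{j−1}) − rank(N^j), giving [3, 2]. So we have 2 block(s) of size 2, 1 block(s) of size 1 → block sizes [2, 2, 1]

Assembling the blocks gives a Jordan form
J =
  [3, 1, 0, 0, 0]
  [0, 3, 0, 0, 0]
  [0, 0, 3, 1, 0]
  [0, 0, 0, 3, 0]
  [0, 0, 0, 0, 3]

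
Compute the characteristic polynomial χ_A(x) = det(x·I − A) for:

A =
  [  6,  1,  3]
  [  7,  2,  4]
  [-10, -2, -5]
x^3 - 3*x^2 + 3*x - 1

Expanding det(x·I − A) (e.g. by cofactor expansion or by noting that A is similar to its Jordan form J, which has the same characteristic polynomial as A) gives
  χ_A(x) = x^3 - 3*x^2 + 3*x - 1
which factors as (x - 1)^3. The eigenvalues (with algebraic multiplicities) are λ = 1 with multiplicity 3.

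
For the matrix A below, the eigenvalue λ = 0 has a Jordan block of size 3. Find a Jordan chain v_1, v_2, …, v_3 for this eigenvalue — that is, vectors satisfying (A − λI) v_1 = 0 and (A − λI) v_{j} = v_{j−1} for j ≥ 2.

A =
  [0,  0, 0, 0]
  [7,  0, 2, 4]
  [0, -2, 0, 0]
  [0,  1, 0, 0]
A Jordan chain for λ = 0 of length 3:
v_1 = (0, 0, -14, 7)ᵀ
v_2 = (0, 7, 0, 0)ᵀ
v_3 = (1, 0, 0, 0)ᵀ

Let N = A − (0)·I. We want v_3 with N^3 v_3 = 0 but N^2 v_3 ≠ 0; then v_{j-1} := N · v_j for j = 3, …, 2.

Pick v_3 = (1, 0, 0, 0)ᵀ.
Then v_2 = N · v_3 = (0, 7, 0, 0)ᵀ.
Then v_1 = N · v_2 = (0, 0, -14, 7)ᵀ.

Sanity check: (A − (0)·I) v_1 = (0, 0, 0, 0)ᵀ = 0. ✓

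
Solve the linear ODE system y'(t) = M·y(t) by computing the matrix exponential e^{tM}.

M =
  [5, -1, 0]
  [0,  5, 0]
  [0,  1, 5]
e^{tM} =
  [exp(5*t), -t*exp(5*t), 0]
  [0, exp(5*t), 0]
  [0, t*exp(5*t), exp(5*t)]

Strategy: write M = P · J · P⁻¹ where J is a Jordan canonical form, so e^{tM} = P · e^{tJ} · P⁻¹, and e^{tJ} can be computed block-by-block.

M has Jordan form
J =
  [5, 1, 0]
  [0, 5, 0]
  [0, 0, 5]
(up to reordering of blocks).

Per-block formulas:
  For a 1×1 block at λ = 5: exp(t · [5]) = [e^(5t)].
  For a 2×2 Jordan block J_2(5): exp(t · J_2(5)) = e^(5t)·(I + t·N), where N is the 2×2 nilpotent shift.

After assembling e^{tJ} and conjugating by P, we get:

e^{tM} =
  [exp(5*t), -t*exp(5*t), 0]
  [0, exp(5*t), 0]
  [0, t*exp(5*t), exp(5*t)]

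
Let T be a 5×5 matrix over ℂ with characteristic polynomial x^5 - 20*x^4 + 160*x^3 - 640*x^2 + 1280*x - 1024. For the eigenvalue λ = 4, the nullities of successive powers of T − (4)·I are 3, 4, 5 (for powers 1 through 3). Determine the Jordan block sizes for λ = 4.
Block sizes for λ = 4: [3, 1, 1]

From the dimensions of kernels of powers, the number of Jordan blocks of size at least j is d_j − d_{j−1} where d_j = dim ker(N^j) (with d_0 = 0). Computing the differences gives [3, 1, 1].
The number of blocks of size exactly k is (#blocks of size ≥ k) − (#blocks of size ≥ k + 1), so the partition is: 2 block(s) of size 1, 1 block(s) of size 3.
In nonincreasing order the block sizes are [3, 1, 1].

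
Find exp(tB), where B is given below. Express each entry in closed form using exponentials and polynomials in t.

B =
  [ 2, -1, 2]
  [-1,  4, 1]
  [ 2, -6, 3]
e^{tB} =
  [3*t^2*exp(3*t) - t*exp(3*t) + exp(3*t), -6*t^2*exp(3*t) - t*exp(3*t), -3*t^2*exp(3*t)/2 + 2*t*exp(3*t)]
  [t^2*exp(3*t) - t*exp(3*t), -2*t^2*exp(3*t) + t*exp(3*t) + exp(3*t), -t^2*exp(3*t)/2 + t*exp(3*t)]
  [2*t^2*exp(3*t) + 2*t*exp(3*t), -4*t^2*exp(3*t) - 6*t*exp(3*t), -t^2*exp(3*t) + exp(3*t)]

Strategy: write B = P · J · P⁻¹ where J is a Jordan canonical form, so e^{tB} = P · e^{tJ} · P⁻¹, and e^{tJ} can be computed block-by-block.

B has Jordan form
J =
  [3, 1, 0]
  [0, 3, 1]
  [0, 0, 3]
(up to reordering of blocks).

Per-block formulas:
  For a 3×3 Jordan block J_3(3): exp(t · J_3(3)) = e^(3t)·(I + t·N + (t^2/2)·N^2), where N is the 3×3 nilpotent shift.

After assembling e^{tJ} and conjugating by P, we get:

e^{tB} =
  [3*t^2*exp(3*t) - t*exp(3*t) + exp(3*t), -6*t^2*exp(3*t) - t*exp(3*t), -3*t^2*exp(3*t)/2 + 2*t*exp(3*t)]
  [t^2*exp(3*t) - t*exp(3*t), -2*t^2*exp(3*t) + t*exp(3*t) + exp(3*t), -t^2*exp(3*t)/2 + t*exp(3*t)]
  [2*t^2*exp(3*t) + 2*t*exp(3*t), -4*t^2*exp(3*t) - 6*t*exp(3*t), -t^2*exp(3*t) + exp(3*t)]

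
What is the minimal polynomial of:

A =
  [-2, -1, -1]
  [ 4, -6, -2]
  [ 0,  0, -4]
x^2 + 8*x + 16

The characteristic polynomial is χ_A(x) = (x + 4)^3, so the eigenvalues are known. The minimal polynomial is
  m_A(x) = Π_λ (x − λ)^{k_λ}
where k_λ is the size of the *largest* Jordan block for λ (equivalently, the smallest k with (A − λI)^k v = 0 for every generalised eigenvector v of λ).

  λ = -4: largest Jordan block has size 2, contributing (x + 4)^2

So m_A(x) = (x + 4)^2 = x^2 + 8*x + 16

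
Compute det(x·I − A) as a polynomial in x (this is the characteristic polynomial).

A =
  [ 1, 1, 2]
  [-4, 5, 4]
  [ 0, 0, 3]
x^3 - 9*x^2 + 27*x - 27

Expanding det(x·I − A) (e.g. by cofactor expansion or by noting that A is similar to its Jordan form J, which has the same characteristic polynomial as A) gives
  χ_A(x) = x^3 - 9*x^2 + 27*x - 27
which factors as (x - 3)^3. The eigenvalues (with algebraic multiplicities) are λ = 3 with multiplicity 3.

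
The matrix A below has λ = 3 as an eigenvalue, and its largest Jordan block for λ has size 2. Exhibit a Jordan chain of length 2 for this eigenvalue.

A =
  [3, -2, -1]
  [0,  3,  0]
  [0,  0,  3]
A Jordan chain for λ = 3 of length 2:
v_1 = (-2, 0, 0)ᵀ
v_2 = (0, 1, 0)ᵀ

Let N = A − (3)·I. We want v_2 with N^2 v_2 = 0 but N^1 v_2 ≠ 0; then v_{j-1} := N · v_j for j = 2, …, 2.

Pick v_2 = (0, 1, 0)ᵀ.
Then v_1 = N · v_2 = (-2, 0, 0)ᵀ.

Sanity check: (A − (3)·I) v_1 = (0, 0, 0)ᵀ = 0. ✓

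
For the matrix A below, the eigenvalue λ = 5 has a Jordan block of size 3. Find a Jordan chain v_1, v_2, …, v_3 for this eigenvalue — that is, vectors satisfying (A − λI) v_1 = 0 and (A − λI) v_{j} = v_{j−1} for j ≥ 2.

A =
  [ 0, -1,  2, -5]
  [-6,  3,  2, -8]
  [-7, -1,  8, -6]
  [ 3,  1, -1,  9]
A Jordan chain for λ = 5 of length 3:
v_1 = (2, 4, 2, -2)ᵀ
v_2 = (-5, -6, -7, 3)ᵀ
v_3 = (1, 0, 0, 0)ᵀ

Let N = A − (5)·I. We want v_3 with N^3 v_3 = 0 but N^2 v_3 ≠ 0; then v_{j-1} := N · v_j for j = 3, …, 2.

Pick v_3 = (1, 0, 0, 0)ᵀ.
Then v_2 = N · v_3 = (-5, -6, -7, 3)ᵀ.
Then v_1 = N · v_2 = (2, 4, 2, -2)ᵀ.

Sanity check: (A − (5)·I) v_1 = (0, 0, 0, 0)ᵀ = 0. ✓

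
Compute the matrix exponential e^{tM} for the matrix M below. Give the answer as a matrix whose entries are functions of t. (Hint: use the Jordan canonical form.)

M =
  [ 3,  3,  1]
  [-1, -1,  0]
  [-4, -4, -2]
e^{tM} =
  [t^2 + 3*t + 1, t^2 + 3*t, t^2/2 + t]
  [-t^2 - t, -t^2 - t + 1, -t^2/2]
  [-4*t, -4*t, 1 - 2*t]

Strategy: write M = P · J · P⁻¹ where J is a Jordan canonical form, so e^{tM} = P · e^{tJ} · P⁻¹, and e^{tJ} can be computed block-by-block.

M has Jordan form
J =
  [0, 1, 0]
  [0, 0, 1]
  [0, 0, 0]
(up to reordering of blocks).

Per-block formulas:
  For a 3×3 Jordan block J_3(0): exp(t · J_3(0)) = e^(0t)·(I + t·N + (t^2/2)·N^2), where N is the 3×3 nilpotent shift.

After assembling e^{tJ} and conjugating by P, we get:

e^{tM} =
  [t^2 + 3*t + 1, t^2 + 3*t, t^2/2 + t]
  [-t^2 - t, -t^2 - t + 1, -t^2/2]
  [-4*t, -4*t, 1 - 2*t]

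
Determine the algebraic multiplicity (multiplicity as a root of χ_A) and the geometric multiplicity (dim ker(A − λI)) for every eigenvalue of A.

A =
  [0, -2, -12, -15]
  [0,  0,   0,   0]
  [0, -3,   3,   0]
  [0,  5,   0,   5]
λ = 0: alg = 2, geom = 1; λ = 3: alg = 1, geom = 1; λ = 5: alg = 1, geom = 1

Step 1 — factor the characteristic polynomial to read off the algebraic multiplicities:
  χ_A(x) = x^2*(x - 5)*(x - 3)

Step 2 — compute geometric multiplicities via the rank-nullity identity g(λ) = n − rank(A − λI):
  rank(A − (0)·I) = 3, so dim ker(A − (0)·I) = n − 3 = 1
  rank(A − (3)·I) = 3, so dim ker(A − (3)·I) = n − 3 = 1
  rank(A − (5)·I) = 3, so dim ker(A − (5)·I) = n − 3 = 1

Summary:
  λ = 0: algebraic multiplicity = 2, geometric multiplicity = 1
  λ = 3: algebraic multiplicity = 1, geometric multiplicity = 1
  λ = 5: algebraic multiplicity = 1, geometric multiplicity = 1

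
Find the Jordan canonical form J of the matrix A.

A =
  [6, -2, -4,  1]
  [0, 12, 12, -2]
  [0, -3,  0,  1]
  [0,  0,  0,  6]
J_2(6) ⊕ J_2(6)

The characteristic polynomial is
  det(x·I − A) = x^4 - 24*x^3 + 216*x^2 - 864*x + 1296 = (x - 6)^4

Eigenvalues and multiplicities (the geometric multiplicity of λ is n − rank(A − λI), which equals the number of Jordan blocks for λ):
  λ = 6: algebraic multiplicity = 4, geometric multiplicity = 2

Determining the block sizes for each eigenvalue:
  λ = 6: with am = 4 and gm = 2, the partition is not yet determined (e.g. several partitions of 4 into 2 parts exist). Let N = A − (6)·I. Computing rank(N^1) = 2, rank(N^2) = 0; the number of blocks of size ≥ j is rank(N^{j−1}) − rank(N^j), giving [2, 2]. So we have 2 block(s) of size 2 → block sizes [2, 2]

Assembling the blocks gives a Jordan form
J =
  [6, 1, 0, 0]
  [0, 6, 0, 0]
  [0, 0, 6, 1]
  [0, 0, 0, 6]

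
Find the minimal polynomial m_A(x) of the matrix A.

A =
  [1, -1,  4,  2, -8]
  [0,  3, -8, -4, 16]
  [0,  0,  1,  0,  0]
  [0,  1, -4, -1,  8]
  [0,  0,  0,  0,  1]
x^2 - 2*x + 1

The characteristic polynomial is χ_A(x) = (x - 1)^5, so the eigenvalues are known. The minimal polynomial is
  m_A(x) = Π_λ (x − λ)^{k_λ}
where k_λ is the size of the *largest* Jordan block for λ (equivalently, the smallest k with (A − λI)^k v = 0 for every generalised eigenvector v of λ).

  λ = 1: largest Jordan block has size 2, contributing (x − 1)^2

So m_A(x) = (x - 1)^2 = x^2 - 2*x + 1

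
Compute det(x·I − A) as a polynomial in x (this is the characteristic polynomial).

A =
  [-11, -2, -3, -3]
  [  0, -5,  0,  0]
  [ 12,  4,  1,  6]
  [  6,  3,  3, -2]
x^4 + 17*x^3 + 105*x^2 + 275*x + 250

Expanding det(x·I − A) (e.g. by cofactor expansion or by noting that A is similar to its Jordan form J, which has the same characteristic polynomial as A) gives
  χ_A(x) = x^4 + 17*x^3 + 105*x^2 + 275*x + 250
which factors as (x + 2)*(x + 5)^3. The eigenvalues (with algebraic multiplicities) are λ = -5 with multiplicity 3, λ = -2 with multiplicity 1.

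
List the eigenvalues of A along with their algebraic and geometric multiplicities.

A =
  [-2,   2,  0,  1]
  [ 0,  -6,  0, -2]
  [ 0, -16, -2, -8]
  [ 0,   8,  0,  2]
λ = -2: alg = 4, geom = 3

Step 1 — factor the characteristic polynomial to read off the algebraic multiplicities:
  χ_A(x) = (x + 2)^4

Step 2 — compute geometric multiplicities via the rank-nullity identity g(λ) = n − rank(A − λI):
  rank(A − (-2)·I) = 1, so dim ker(A − (-2)·I) = n − 1 = 3

Summary:
  λ = -2: algebraic multiplicity = 4, geometric multiplicity = 3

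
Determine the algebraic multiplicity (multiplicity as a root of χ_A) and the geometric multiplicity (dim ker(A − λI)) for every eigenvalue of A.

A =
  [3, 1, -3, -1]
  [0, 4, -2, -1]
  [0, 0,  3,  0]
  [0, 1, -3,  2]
λ = 3: alg = 4, geom = 2

Step 1 — factor the characteristic polynomial to read off the algebraic multiplicities:
  χ_A(x) = (x - 3)^4

Step 2 — compute geometric multiplicities via the rank-nullity identity g(λ) = n − rank(A − λI):
  rank(A − (3)·I) = 2, so dim ker(A − (3)·I) = n − 2 = 2

Summary:
  λ = 3: algebraic multiplicity = 4, geometric multiplicity = 2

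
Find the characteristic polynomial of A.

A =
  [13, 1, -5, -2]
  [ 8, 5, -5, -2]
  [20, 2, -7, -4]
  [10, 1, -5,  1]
x^4 - 12*x^3 + 54*x^2 - 108*x + 81

Expanding det(x·I − A) (e.g. by cofactor expansion or by noting that A is similar to its Jordan form J, which has the same characteristic polynomial as A) gives
  χ_A(x) = x^4 - 12*x^3 + 54*x^2 - 108*x + 81
which factors as (x - 3)^4. The eigenvalues (with algebraic multiplicities) are λ = 3 with multiplicity 4.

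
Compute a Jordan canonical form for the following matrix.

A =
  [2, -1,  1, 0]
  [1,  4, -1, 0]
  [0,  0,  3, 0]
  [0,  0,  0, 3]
J_2(3) ⊕ J_1(3) ⊕ J_1(3)

The characteristic polynomial is
  det(x·I − A) = x^4 - 12*x^3 + 54*x^2 - 108*x + 81 = (x - 3)^4

Eigenvalues and multiplicities (the geometric multiplicity of λ is n − rank(A − λI), which equals the number of Jordan blocks for λ):
  λ = 3: algebraic multiplicity = 4, geometric multiplicity = 3

Determining the block sizes for each eigenvalue:
  λ = 3: 3 blocks summing to 4 forces exactly one block of size 2 and the rest size 1 → block sizes [2, 1, 1]

Assembling the blocks gives a Jordan form
J =
  [3, 1, 0, 0]
  [0, 3, 0, 0]
  [0, 0, 3, 0]
  [0, 0, 0, 3]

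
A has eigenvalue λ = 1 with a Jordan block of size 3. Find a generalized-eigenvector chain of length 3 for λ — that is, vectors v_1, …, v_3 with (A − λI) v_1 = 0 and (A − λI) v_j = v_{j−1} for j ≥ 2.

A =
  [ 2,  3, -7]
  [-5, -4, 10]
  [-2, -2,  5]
A Jordan chain for λ = 1 of length 3:
v_1 = (2, -10, -4)ᵀ
v_2 = (3, -5, -2)ᵀ
v_3 = (0, 1, 0)ᵀ

Let N = A − (1)·I. We want v_3 with N^3 v_3 = 0 but N^2 v_3 ≠ 0; then v_{j-1} := N · v_j for j = 3, …, 2.

Pick v_3 = (0, 1, 0)ᵀ.
Then v_2 = N · v_3 = (3, -5, -2)ᵀ.
Then v_1 = N · v_2 = (2, -10, -4)ᵀ.

Sanity check: (A − (1)·I) v_1 = (0, 0, 0)ᵀ = 0. ✓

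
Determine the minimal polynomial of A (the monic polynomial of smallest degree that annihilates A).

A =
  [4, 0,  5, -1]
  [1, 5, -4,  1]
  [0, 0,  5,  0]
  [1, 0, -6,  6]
x^3 - 15*x^2 + 75*x - 125

The characteristic polynomial is χ_A(x) = (x - 5)^4, so the eigenvalues are known. The minimal polynomial is
  m_A(x) = Π_λ (x − λ)^{k_λ}
where k_λ is the size of the *largest* Jordan block for λ (equivalently, the smallest k with (A − λI)^k v = 0 for every generalised eigenvector v of λ).

  λ = 5: largest Jordan block has size 3, contributing (x − 5)^3

So m_A(x) = (x - 5)^3 = x^3 - 15*x^2 + 75*x - 125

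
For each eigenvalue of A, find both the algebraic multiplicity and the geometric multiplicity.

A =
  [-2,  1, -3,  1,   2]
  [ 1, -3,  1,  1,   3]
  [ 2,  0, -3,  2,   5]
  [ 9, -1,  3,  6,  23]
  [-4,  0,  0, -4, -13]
λ = -3: alg = 5, geom = 2

Step 1 — factor the characteristic polynomial to read off the algebraic multiplicities:
  χ_A(x) = (x + 3)^5

Step 2 — compute geometric multiplicities via the rank-nullity identity g(λ) = n − rank(A − λI):
  rank(A − (-3)·I) = 3, so dim ker(A − (-3)·I) = n − 3 = 2

Summary:
  λ = -3: algebraic multiplicity = 5, geometric multiplicity = 2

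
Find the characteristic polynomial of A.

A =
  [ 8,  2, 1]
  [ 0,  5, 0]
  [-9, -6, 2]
x^3 - 15*x^2 + 75*x - 125

Expanding det(x·I − A) (e.g. by cofactor expansion or by noting that A is similar to its Jordan form J, which has the same characteristic polynomial as A) gives
  χ_A(x) = x^3 - 15*x^2 + 75*x - 125
which factors as (x - 5)^3. The eigenvalues (with algebraic multiplicities) are λ = 5 with multiplicity 3.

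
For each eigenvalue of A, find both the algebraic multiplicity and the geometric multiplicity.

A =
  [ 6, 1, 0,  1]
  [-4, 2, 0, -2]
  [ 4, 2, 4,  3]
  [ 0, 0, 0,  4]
λ = 4: alg = 4, geom = 2

Step 1 — factor the characteristic polynomial to read off the algebraic multiplicities:
  χ_A(x) = (x - 4)^4

Step 2 — compute geometric multiplicities via the rank-nullity identity g(λ) = n − rank(A − λI):
  rank(A − (4)·I) = 2, so dim ker(A − (4)·I) = n − 2 = 2

Summary:
  λ = 4: algebraic multiplicity = 4, geometric multiplicity = 2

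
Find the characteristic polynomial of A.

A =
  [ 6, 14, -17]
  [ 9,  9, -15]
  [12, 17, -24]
x^3 + 9*x^2 + 27*x + 27

Expanding det(x·I − A) (e.g. by cofactor expansion or by noting that A is similar to its Jordan form J, which has the same characteristic polynomial as A) gives
  χ_A(x) = x^3 + 9*x^2 + 27*x + 27
which factors as (x + 3)^3. The eigenvalues (with algebraic multiplicities) are λ = -3 with multiplicity 3.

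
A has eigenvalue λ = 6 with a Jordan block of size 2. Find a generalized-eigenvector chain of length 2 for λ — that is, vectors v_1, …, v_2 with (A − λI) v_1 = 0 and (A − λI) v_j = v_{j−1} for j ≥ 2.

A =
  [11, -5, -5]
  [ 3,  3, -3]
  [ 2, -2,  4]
A Jordan chain for λ = 6 of length 2:
v_1 = (5, 3, 2)ᵀ
v_2 = (1, 0, 0)ᵀ

Let N = A − (6)·I. We want v_2 with N^2 v_2 = 0 but N^1 v_2 ≠ 0; then v_{j-1} := N · v_j for j = 2, …, 2.

Pick v_2 = (1, 0, 0)ᵀ.
Then v_1 = N · v_2 = (5, 3, 2)ᵀ.

Sanity check: (A − (6)·I) v_1 = (0, 0, 0)ᵀ = 0. ✓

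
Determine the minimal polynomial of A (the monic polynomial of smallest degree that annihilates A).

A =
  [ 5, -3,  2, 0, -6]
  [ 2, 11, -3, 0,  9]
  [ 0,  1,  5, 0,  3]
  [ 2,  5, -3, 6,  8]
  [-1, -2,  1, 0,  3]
x^3 - 18*x^2 + 108*x - 216

The characteristic polynomial is χ_A(x) = (x - 6)^5, so the eigenvalues are known. The minimal polynomial is
  m_A(x) = Π_λ (x − λ)^{k_λ}
where k_λ is the size of the *largest* Jordan block for λ (equivalently, the smallest k with (A − λI)^k v = 0 for every generalised eigenvector v of λ).

  λ = 6: largest Jordan block has size 3, contributing (x − 6)^3

So m_A(x) = (x - 6)^3 = x^3 - 18*x^2 + 108*x - 216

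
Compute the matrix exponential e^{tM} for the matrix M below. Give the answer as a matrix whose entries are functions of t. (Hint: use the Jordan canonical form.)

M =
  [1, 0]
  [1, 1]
e^{tM} =
  [exp(t), 0]
  [t*exp(t), exp(t)]

Strategy: write M = P · J · P⁻¹ where J is a Jordan canonical form, so e^{tM} = P · e^{tJ} · P⁻¹, and e^{tJ} can be computed block-by-block.

M has Jordan form
J =
  [1, 1]
  [0, 1]
(up to reordering of blocks).

Per-block formulas:
  For a 2×2 Jordan block J_2(1): exp(t · J_2(1)) = e^(1t)·(I + t·N), where N is the 2×2 nilpotent shift.

After assembling e^{tJ} and conjugating by P, we get:

e^{tM} =
  [exp(t), 0]
  [t*exp(t), exp(t)]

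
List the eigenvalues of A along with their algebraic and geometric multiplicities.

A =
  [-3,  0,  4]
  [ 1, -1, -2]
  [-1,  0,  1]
λ = -1: alg = 3, geom = 2

Step 1 — factor the characteristic polynomial to read off the algebraic multiplicities:
  χ_A(x) = (x + 1)^3

Step 2 — compute geometric multiplicities via the rank-nullity identity g(λ) = n − rank(A − λI):
  rank(A − (-1)·I) = 1, so dim ker(A − (-1)·I) = n − 1 = 2

Summary:
  λ = -1: algebraic multiplicity = 3, geometric multiplicity = 2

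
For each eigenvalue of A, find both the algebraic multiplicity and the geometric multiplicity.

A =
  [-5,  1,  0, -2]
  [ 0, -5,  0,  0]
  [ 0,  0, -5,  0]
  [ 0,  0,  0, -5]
λ = -5: alg = 4, geom = 3

Step 1 — factor the characteristic polynomial to read off the algebraic multiplicities:
  χ_A(x) = (x + 5)^4

Step 2 — compute geometric multiplicities via the rank-nullity identity g(λ) = n − rank(A − λI):
  rank(A − (-5)·I) = 1, so dim ker(A − (-5)·I) = n − 1 = 3

Summary:
  λ = -5: algebraic multiplicity = 4, geometric multiplicity = 3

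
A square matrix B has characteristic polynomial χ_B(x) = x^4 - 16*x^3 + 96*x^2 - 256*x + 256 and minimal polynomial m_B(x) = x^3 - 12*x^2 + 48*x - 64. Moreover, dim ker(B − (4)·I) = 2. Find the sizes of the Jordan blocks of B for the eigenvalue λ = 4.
Block sizes for λ = 4: [3, 1]

Step 1 — from the characteristic polynomial, algebraic multiplicity of λ = 4 is 4. From dim ker(B − (4)·I) = 2, there are exactly 2 Jordan blocks for λ = 4.
Step 2 — from the minimal polynomial, the factor (x − 4)^3 tells us the largest block for λ = 4 has size 3.
Step 3 — with total size 4, 2 blocks, and largest block 3, the block sizes (in nonincreasing order) are [3, 1].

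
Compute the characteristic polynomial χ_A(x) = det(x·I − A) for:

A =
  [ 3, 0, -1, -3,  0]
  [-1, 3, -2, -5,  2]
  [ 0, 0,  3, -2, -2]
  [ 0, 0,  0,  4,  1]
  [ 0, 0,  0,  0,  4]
x^5 - 17*x^4 + 115*x^3 - 387*x^2 + 648*x - 432

Expanding det(x·I − A) (e.g. by cofactor expansion or by noting that A is similar to its Jordan form J, which has the same characteristic polynomial as A) gives
  χ_A(x) = x^5 - 17*x^4 + 115*x^3 - 387*x^2 + 648*x - 432
which factors as (x - 4)^2*(x - 3)^3. The eigenvalues (with algebraic multiplicities) are λ = 3 with multiplicity 3, λ = 4 with multiplicity 2.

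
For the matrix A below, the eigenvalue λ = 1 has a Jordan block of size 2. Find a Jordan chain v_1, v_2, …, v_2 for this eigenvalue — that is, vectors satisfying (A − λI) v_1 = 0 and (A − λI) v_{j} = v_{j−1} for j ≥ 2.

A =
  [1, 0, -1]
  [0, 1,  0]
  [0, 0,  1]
A Jordan chain for λ = 1 of length 2:
v_1 = (-1, 0, 0)ᵀ
v_2 = (0, 0, 1)ᵀ

Let N = A − (1)·I. We want v_2 with N^2 v_2 = 0 but N^1 v_2 ≠ 0; then v_{j-1} := N · v_j for j = 2, …, 2.

Pick v_2 = (0, 0, 1)ᵀ.
Then v_1 = N · v_2 = (-1, 0, 0)ᵀ.

Sanity check: (A − (1)·I) v_1 = (0, 0, 0)ᵀ = 0. ✓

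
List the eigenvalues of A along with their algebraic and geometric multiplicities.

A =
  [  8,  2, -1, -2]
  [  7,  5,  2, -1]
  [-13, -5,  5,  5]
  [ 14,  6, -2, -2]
λ = 4: alg = 4, geom = 2

Step 1 — factor the characteristic polynomial to read off the algebraic multiplicities:
  χ_A(x) = (x - 4)^4

Step 2 — compute geometric multiplicities via the rank-nullity identity g(λ) = n − rank(A − λI):
  rank(A − (4)·I) = 2, so dim ker(A − (4)·I) = n − 2 = 2

Summary:
  λ = 4: algebraic multiplicity = 4, geometric multiplicity = 2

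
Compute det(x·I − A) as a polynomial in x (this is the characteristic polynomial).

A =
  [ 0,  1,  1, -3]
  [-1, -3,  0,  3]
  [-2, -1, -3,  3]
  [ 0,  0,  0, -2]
x^4 + 8*x^3 + 24*x^2 + 32*x + 16

Expanding det(x·I − A) (e.g. by cofactor expansion or by noting that A is similar to its Jordan form J, which has the same characteristic polynomial as A) gives
  χ_A(x) = x^4 + 8*x^3 + 24*x^2 + 32*x + 16
which factors as (x + 2)^4. The eigenvalues (with algebraic multiplicities) are λ = -2 with multiplicity 4.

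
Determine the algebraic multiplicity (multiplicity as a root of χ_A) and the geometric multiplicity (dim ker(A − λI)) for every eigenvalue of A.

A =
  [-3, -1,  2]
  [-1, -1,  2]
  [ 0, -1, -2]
λ = -2: alg = 3, geom = 1

Step 1 — factor the characteristic polynomial to read off the algebraic multiplicities:
  χ_A(x) = (x + 2)^3

Step 2 — compute geometric multiplicities via the rank-nullity identity g(λ) = n − rank(A − λI):
  rank(A − (-2)·I) = 2, so dim ker(A − (-2)·I) = n − 2 = 1

Summary:
  λ = -2: algebraic multiplicity = 3, geometric multiplicity = 1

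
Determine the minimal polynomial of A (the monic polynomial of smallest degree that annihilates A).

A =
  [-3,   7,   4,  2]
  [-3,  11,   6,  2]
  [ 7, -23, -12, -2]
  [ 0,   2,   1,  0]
x^4 + 4*x^3

The characteristic polynomial is χ_A(x) = x^3*(x + 4), so the eigenvalues are known. The minimal polynomial is
  m_A(x) = Π_λ (x − λ)^{k_λ}
where k_λ is the size of the *largest* Jordan block for λ (equivalently, the smallest k with (A − λI)^k v = 0 for every generalised eigenvector v of λ).

  λ = -4: largest Jordan block has size 1, contributing (x + 4)
  λ = 0: largest Jordan block has size 3, contributing (x − 0)^3

So m_A(x) = x^3*(x + 4) = x^4 + 4*x^3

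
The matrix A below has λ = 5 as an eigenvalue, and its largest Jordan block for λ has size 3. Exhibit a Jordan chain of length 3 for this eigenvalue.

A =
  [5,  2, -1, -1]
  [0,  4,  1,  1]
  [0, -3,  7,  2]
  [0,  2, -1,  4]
A Jordan chain for λ = 5 of length 3:
v_1 = (-1, 0, 1, -1)ᵀ
v_2 = (2, -1, -3, 2)ᵀ
v_3 = (0, 1, 0, 0)ᵀ

Let N = A − (5)·I. We want v_3 with N^3 v_3 = 0 but N^2 v_3 ≠ 0; then v_{j-1} := N · v_j for j = 3, …, 2.

Pick v_3 = (0, 1, 0, 0)ᵀ.
Then v_2 = N · v_3 = (2, -1, -3, 2)ᵀ.
Then v_1 = N · v_2 = (-1, 0, 1, -1)ᵀ.

Sanity check: (A − (5)·I) v_1 = (0, 0, 0, 0)ᵀ = 0. ✓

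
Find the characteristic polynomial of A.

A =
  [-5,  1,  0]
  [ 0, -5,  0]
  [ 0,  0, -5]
x^3 + 15*x^2 + 75*x + 125

Expanding det(x·I − A) (e.g. by cofactor expansion or by noting that A is similar to its Jordan form J, which has the same characteristic polynomial as A) gives
  χ_A(x) = x^3 + 15*x^2 + 75*x + 125
which factors as (x + 5)^3. The eigenvalues (with algebraic multiplicities) are λ = -5 with multiplicity 3.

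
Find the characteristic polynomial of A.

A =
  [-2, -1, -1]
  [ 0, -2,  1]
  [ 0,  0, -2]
x^3 + 6*x^2 + 12*x + 8

Expanding det(x·I − A) (e.g. by cofactor expansion or by noting that A is similar to its Jordan form J, which has the same characteristic polynomial as A) gives
  χ_A(x) = x^3 + 6*x^2 + 12*x + 8
which factors as (x + 2)^3. The eigenvalues (with algebraic multiplicities) are λ = -2 with multiplicity 3.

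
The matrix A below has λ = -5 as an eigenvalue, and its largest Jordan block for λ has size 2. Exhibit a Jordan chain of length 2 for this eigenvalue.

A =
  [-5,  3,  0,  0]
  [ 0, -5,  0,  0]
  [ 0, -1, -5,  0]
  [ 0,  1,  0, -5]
A Jordan chain for λ = -5 of length 2:
v_1 = (3, 0, -1, 1)ᵀ
v_2 = (0, 1, 0, 0)ᵀ

Let N = A − (-5)·I. We want v_2 with N^2 v_2 = 0 but N^1 v_2 ≠ 0; then v_{j-1} := N · v_j for j = 2, …, 2.

Pick v_2 = (0, 1, 0, 0)ᵀ.
Then v_1 = N · v_2 = (3, 0, -1, 1)ᵀ.

Sanity check: (A − (-5)·I) v_1 = (0, 0, 0, 0)ᵀ = 0. ✓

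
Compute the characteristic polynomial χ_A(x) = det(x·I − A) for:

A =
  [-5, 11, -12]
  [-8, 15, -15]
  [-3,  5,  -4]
x^3 - 6*x^2 + 12*x - 8

Expanding det(x·I − A) (e.g. by cofactor expansion or by noting that A is similar to its Jordan form J, which has the same characteristic polynomial as A) gives
  χ_A(x) = x^3 - 6*x^2 + 12*x - 8
which factors as (x - 2)^3. The eigenvalues (with algebraic multiplicities) are λ = 2 with multiplicity 3.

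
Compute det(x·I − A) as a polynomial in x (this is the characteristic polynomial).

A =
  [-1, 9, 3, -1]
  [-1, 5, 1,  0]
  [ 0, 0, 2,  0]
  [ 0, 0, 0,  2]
x^4 - 8*x^3 + 24*x^2 - 32*x + 16

Expanding det(x·I − A) (e.g. by cofactor expansion or by noting that A is similar to its Jordan form J, which has the same characteristic polynomial as A) gives
  χ_A(x) = x^4 - 8*x^3 + 24*x^2 - 32*x + 16
which factors as (x - 2)^4. The eigenvalues (with algebraic multiplicities) are λ = 2 with multiplicity 4.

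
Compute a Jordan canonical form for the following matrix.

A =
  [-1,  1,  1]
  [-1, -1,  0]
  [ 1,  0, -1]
J_3(-1)

The characteristic polynomial is
  det(x·I − A) = x^3 + 3*x^2 + 3*x + 1 = (x + 1)^3

Eigenvalues and multiplicities (the geometric multiplicity of λ is n − rank(A − λI), which equals the number of Jordan blocks for λ):
  λ = -1: algebraic multiplicity = 3, geometric multiplicity = 1

Determining the block sizes for each eigenvalue:
  λ = -1: one block (gm = 1), so the single block has size am = 3 → block sizes [3]

Assembling the blocks gives a Jordan form
J =
  [-1,  1,  0]
  [ 0, -1,  1]
  [ 0,  0, -1]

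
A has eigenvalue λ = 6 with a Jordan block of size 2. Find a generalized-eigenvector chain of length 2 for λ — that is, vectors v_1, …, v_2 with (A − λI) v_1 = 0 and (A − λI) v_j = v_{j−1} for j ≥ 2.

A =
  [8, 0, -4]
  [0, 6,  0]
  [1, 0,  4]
A Jordan chain for λ = 6 of length 2:
v_1 = (2, 0, 1)ᵀ
v_2 = (1, 0, 0)ᵀ

Let N = A − (6)·I. We want v_2 with N^2 v_2 = 0 but N^1 v_2 ≠ 0; then v_{j-1} := N · v_j for j = 2, …, 2.

Pick v_2 = (1, 0, 0)ᵀ.
Then v_1 = N · v_2 = (2, 0, 1)ᵀ.

Sanity check: (A − (6)·I) v_1 = (0, 0, 0)ᵀ = 0. ✓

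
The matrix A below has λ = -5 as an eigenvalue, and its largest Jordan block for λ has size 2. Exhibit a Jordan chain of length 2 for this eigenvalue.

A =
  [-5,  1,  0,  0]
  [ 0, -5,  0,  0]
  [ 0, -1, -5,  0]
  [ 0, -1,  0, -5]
A Jordan chain for λ = -5 of length 2:
v_1 = (1, 0, -1, -1)ᵀ
v_2 = (0, 1, 0, 0)ᵀ

Let N = A − (-5)·I. We want v_2 with N^2 v_2 = 0 but N^1 v_2 ≠ 0; then v_{j-1} := N · v_j for j = 2, …, 2.

Pick v_2 = (0, 1, 0, 0)ᵀ.
Then v_1 = N · v_2 = (1, 0, -1, -1)ᵀ.

Sanity check: (A − (-5)·I) v_1 = (0, 0, 0, 0)ᵀ = 0. ✓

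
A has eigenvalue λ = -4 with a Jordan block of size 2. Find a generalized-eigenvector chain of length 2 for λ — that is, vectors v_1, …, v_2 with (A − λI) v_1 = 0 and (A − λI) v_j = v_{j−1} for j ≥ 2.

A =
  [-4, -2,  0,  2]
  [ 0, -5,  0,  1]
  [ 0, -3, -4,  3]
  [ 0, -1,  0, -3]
A Jordan chain for λ = -4 of length 2:
v_1 = (-2, -1, -3, -1)ᵀ
v_2 = (0, 1, 0, 0)ᵀ

Let N = A − (-4)·I. We want v_2 with N^2 v_2 = 0 but N^1 v_2 ≠ 0; then v_{j-1} := N · v_j for j = 2, …, 2.

Pick v_2 = (0, 1, 0, 0)ᵀ.
Then v_1 = N · v_2 = (-2, -1, -3, -1)ᵀ.

Sanity check: (A − (-4)·I) v_1 = (0, 0, 0, 0)ᵀ = 0. ✓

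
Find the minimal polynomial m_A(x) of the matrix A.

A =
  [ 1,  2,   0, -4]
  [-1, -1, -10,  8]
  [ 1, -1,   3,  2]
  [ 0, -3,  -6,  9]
x^3 - 9*x^2 + 27*x - 27

The characteristic polynomial is χ_A(x) = (x - 3)^4, so the eigenvalues are known. The minimal polynomial is
  m_A(x) = Π_λ (x − λ)^{k_λ}
where k_λ is the size of the *largest* Jordan block for λ (equivalently, the smallest k with (A − λI)^k v = 0 for every generalised eigenvector v of λ).

  λ = 3: largest Jordan block has size 3, contributing (x − 3)^3

So m_A(x) = (x - 3)^3 = x^3 - 9*x^2 + 27*x - 27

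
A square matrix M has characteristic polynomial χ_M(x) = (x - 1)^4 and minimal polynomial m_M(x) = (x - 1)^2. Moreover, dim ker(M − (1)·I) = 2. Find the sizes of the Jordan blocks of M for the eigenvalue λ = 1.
Block sizes for λ = 1: [2, 2]

Step 1 — from the characteristic polynomial, algebraic multiplicity of λ = 1 is 4. From dim ker(M − (1)·I) = 2, there are exactly 2 Jordan blocks for λ = 1.
Step 2 — from the minimal polynomial, the factor (x − 1)^2 tells us the largest block for λ = 1 has size 2.
Step 3 — with total size 4, 2 blocks, and largest block 2, the block sizes (in nonincreasing order) are [2, 2].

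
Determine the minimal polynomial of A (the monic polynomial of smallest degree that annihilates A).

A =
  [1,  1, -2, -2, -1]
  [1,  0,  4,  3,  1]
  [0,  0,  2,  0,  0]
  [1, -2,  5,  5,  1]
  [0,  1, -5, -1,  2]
x^3 - 6*x^2 + 12*x - 8

The characteristic polynomial is χ_A(x) = (x - 2)^5, so the eigenvalues are known. The minimal polynomial is
  m_A(x) = Π_λ (x − λ)^{k_λ}
where k_λ is the size of the *largest* Jordan block for λ (equivalently, the smallest k with (A − λI)^k v = 0 for every generalised eigenvector v of λ).

  λ = 2: largest Jordan block has size 3, contributing (x − 2)^3

So m_A(x) = (x - 2)^3 = x^3 - 6*x^2 + 12*x - 8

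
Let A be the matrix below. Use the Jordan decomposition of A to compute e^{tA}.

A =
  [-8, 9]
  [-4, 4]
e^{tA} =
  [-6*t*exp(-2*t) + exp(-2*t), 9*t*exp(-2*t)]
  [-4*t*exp(-2*t), 6*t*exp(-2*t) + exp(-2*t)]

Strategy: write A = P · J · P⁻¹ where J is a Jordan canonical form, so e^{tA} = P · e^{tJ} · P⁻¹, and e^{tJ} can be computed block-by-block.

A has Jordan form
J =
  [-2,  1]
  [ 0, -2]
(up to reordering of blocks).

Per-block formulas:
  For a 2×2 Jordan block J_2(-2): exp(t · J_2(-2)) = e^(-2t)·(I + t·N), where N is the 2×2 nilpotent shift.

After assembling e^{tJ} and conjugating by P, we get:

e^{tA} =
  [-6*t*exp(-2*t) + exp(-2*t), 9*t*exp(-2*t)]
  [-4*t*exp(-2*t), 6*t*exp(-2*t) + exp(-2*t)]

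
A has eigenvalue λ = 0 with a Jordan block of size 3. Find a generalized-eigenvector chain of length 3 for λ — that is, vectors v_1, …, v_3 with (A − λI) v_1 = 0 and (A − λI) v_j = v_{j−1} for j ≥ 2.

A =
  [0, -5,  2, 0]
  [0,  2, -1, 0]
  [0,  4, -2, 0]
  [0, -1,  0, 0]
A Jordan chain for λ = 0 of length 3:
v_1 = (-2, 0, 0, -2)ᵀ
v_2 = (-5, 2, 4, -1)ᵀ
v_3 = (0, 1, 0, 0)ᵀ

Let N = A − (0)·I. We want v_3 with N^3 v_3 = 0 but N^2 v_3 ≠ 0; then v_{j-1} := N · v_j for j = 3, …, 2.

Pick v_3 = (0, 1, 0, 0)ᵀ.
Then v_2 = N · v_3 = (-5, 2, 4, -1)ᵀ.
Then v_1 = N · v_2 = (-2, 0, 0, -2)ᵀ.

Sanity check: (A − (0)·I) v_1 = (0, 0, 0, 0)ᵀ = 0. ✓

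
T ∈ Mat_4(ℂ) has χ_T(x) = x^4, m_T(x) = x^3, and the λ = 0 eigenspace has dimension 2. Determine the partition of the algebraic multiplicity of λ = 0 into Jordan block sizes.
Block sizes for λ = 0: [3, 1]

Step 1 — from the characteristic polynomial, algebraic multiplicity of λ = 0 is 4. From dim ker(T − (0)·I) = 2, there are exactly 2 Jordan blocks for λ = 0.
Step 2 — from the minimal polynomial, the factor (x − 0)^3 tells us the largest block for λ = 0 has size 3.
Step 3 — with total size 4, 2 blocks, and largest block 3, the block sizes (in nonincreasing order) are [3, 1].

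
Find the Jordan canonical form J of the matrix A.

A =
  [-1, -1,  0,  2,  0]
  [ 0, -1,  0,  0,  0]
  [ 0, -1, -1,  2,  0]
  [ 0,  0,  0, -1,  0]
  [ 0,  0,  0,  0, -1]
J_2(-1) ⊕ J_1(-1) ⊕ J_1(-1) ⊕ J_1(-1)

The characteristic polynomial is
  det(x·I − A) = x^5 + 5*x^4 + 10*x^3 + 10*x^2 + 5*x + 1 = (x + 1)^5

Eigenvalues and multiplicities (the geometric multiplicity of λ is n − rank(A − λI), which equals the number of Jordan blocks for λ):
  λ = -1: algebraic multiplicity = 5, geometric multiplicity = 4

Determining the block sizes for each eigenvalue:
  λ = -1: 4 blocks summing to 5 forces exactly one block of size 2 and the rest size 1 → block sizes [2, 1, 1, 1]

Assembling the blocks gives a Jordan form
J =
  [-1,  1,  0,  0,  0]
  [ 0, -1,  0,  0,  0]
  [ 0,  0, -1,  0,  0]
  [ 0,  0,  0, -1,  0]
  [ 0,  0,  0,  0, -1]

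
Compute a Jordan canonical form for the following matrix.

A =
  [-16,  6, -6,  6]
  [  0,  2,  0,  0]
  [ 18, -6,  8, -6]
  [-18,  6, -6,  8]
J_1(-4) ⊕ J_1(2) ⊕ J_1(2) ⊕ J_1(2)

The characteristic polynomial is
  det(x·I − A) = x^4 - 2*x^3 - 12*x^2 + 40*x - 32 = (x - 2)^3*(x + 4)

Eigenvalues and multiplicities (the geometric multiplicity of λ is n − rank(A − λI), which equals the number of Jordan blocks for λ):
  λ = -4: algebraic multiplicity = 1, geometric multiplicity = 1
  λ = 2: algebraic multiplicity = 3, geometric multiplicity = 3

Determining the block sizes for each eigenvalue:
  λ = -4: one block (gm = 1), so the single block has size am = 1 → block sizes [1]
  λ = 2: gm = am = 3, so every block has size 1 → block sizes [1, 1, 1]

Assembling the blocks gives a Jordan form
J =
  [-4, 0, 0, 0]
  [ 0, 2, 0, 0]
  [ 0, 0, 2, 0]
  [ 0, 0, 0, 2]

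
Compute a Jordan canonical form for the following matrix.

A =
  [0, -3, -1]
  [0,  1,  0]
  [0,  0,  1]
J_1(0) ⊕ J_1(1) ⊕ J_1(1)

The characteristic polynomial is
  det(x·I − A) = x^3 - 2*x^2 + x = x*(x - 1)^2

Eigenvalues and multiplicities (the geometric multiplicity of λ is n − rank(A − λI), which equals the number of Jordan blocks for λ):
  λ = 0: algebraic multiplicity = 1, geometric multiplicity = 1
  λ = 1: algebraic multiplicity = 2, geometric multiplicity = 2

Determining the block sizes for each eigenvalue:
  λ = 0: one block (gm = 1), so the single block has size am = 1 → block sizes [1]
  λ = 1: gm = am = 2, so every block has size 1 → block sizes [1, 1]

Assembling the blocks gives a Jordan form
J =
  [0, 0, 0]
  [0, 1, 0]
  [0, 0, 1]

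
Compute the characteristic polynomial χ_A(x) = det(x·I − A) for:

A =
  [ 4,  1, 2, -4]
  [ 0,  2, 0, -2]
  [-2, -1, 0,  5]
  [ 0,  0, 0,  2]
x^4 - 8*x^3 + 24*x^2 - 32*x + 16

Expanding det(x·I − A) (e.g. by cofactor expansion or by noting that A is similar to its Jordan form J, which has the same characteristic polynomial as A) gives
  χ_A(x) = x^4 - 8*x^3 + 24*x^2 - 32*x + 16
which factors as (x - 2)^4. The eigenvalues (with algebraic multiplicities) are λ = 2 with multiplicity 4.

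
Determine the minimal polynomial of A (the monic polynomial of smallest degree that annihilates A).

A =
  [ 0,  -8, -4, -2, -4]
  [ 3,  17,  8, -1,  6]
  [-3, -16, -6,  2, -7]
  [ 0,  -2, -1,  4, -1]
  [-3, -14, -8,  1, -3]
x^4 - 9*x^3 + 27*x^2 - 27*x

The characteristic polynomial is χ_A(x) = x*(x - 3)^4, so the eigenvalues are known. The minimal polynomial is
  m_A(x) = Π_λ (x − λ)^{k_λ}
where k_λ is the size of the *largest* Jordan block for λ (equivalently, the smallest k with (A − λI)^k v = 0 for every generalised eigenvector v of λ).

  λ = 0: largest Jordan block has size 1, contributing (x − 0)
  λ = 3: largest Jordan block has size 3, contributing (x − 3)^3

So m_A(x) = x*(x - 3)^3 = x^4 - 9*x^3 + 27*x^2 - 27*x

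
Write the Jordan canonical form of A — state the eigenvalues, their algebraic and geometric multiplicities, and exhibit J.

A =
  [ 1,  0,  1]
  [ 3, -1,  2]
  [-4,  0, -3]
J_3(-1)

The characteristic polynomial is
  det(x·I − A) = x^3 + 3*x^2 + 3*x + 1 = (x + 1)^3

Eigenvalues and multiplicities (the geometric multiplicity of λ is n − rank(A − λI), which equals the number of Jordan blocks for λ):
  λ = -1: algebraic multiplicity = 3, geometric multiplicity = 1

Determining the block sizes for each eigenvalue:
  λ = -1: one block (gm = 1), so the single block has size am = 3 → block sizes [3]

Assembling the blocks gives a Jordan form
J =
  [-1,  1,  0]
  [ 0, -1,  1]
  [ 0,  0, -1]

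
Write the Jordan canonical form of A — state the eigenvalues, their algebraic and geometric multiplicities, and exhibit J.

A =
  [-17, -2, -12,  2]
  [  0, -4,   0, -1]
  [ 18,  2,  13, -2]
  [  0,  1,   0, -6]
J_2(-5) ⊕ J_1(-5) ⊕ J_1(1)

The characteristic polynomial is
  det(x·I − A) = x^4 + 14*x^3 + 60*x^2 + 50*x - 125 = (x - 1)*(x + 5)^3

Eigenvalues and multiplicities (the geometric multiplicity of λ is n − rank(A − λI), which equals the number of Jordan blocks for λ):
  λ = -5: algebraic multiplicity = 3, geometric multiplicity = 2
  λ = 1: algebraic multiplicity = 1, geometric multiplicity = 1

Determining the block sizes for each eigenvalue:
  λ = -5: 2 blocks summing to 3 forces exactly one block of size 2 and the rest size 1 → block sizes [2, 1]
  λ = 1: one block (gm = 1), so the single block has size am = 1 → block sizes [1]

Assembling the blocks gives a Jordan form
J =
  [-5,  1,  0, 0]
  [ 0, -5,  0, 0]
  [ 0,  0, -5, 0]
  [ 0,  0,  0, 1]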